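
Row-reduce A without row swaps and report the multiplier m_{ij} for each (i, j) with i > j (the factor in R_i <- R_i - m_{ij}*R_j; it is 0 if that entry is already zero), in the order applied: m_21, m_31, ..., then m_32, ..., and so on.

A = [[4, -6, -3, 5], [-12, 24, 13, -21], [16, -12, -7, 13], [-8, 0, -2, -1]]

multipliers: -3, 4, -2, 2, -2, 0

Forward elimination:
R2 <- R2 - (-3)*R1:  [  0   6   4  -6 ]
R3 <- R3 - (4)*R1:  [  0  12   5  -7 ]
R4 <- R4 - (-2)*R1:  [   0  -12   -8    9 ]
R3 <- R3 - (2)*R2:  [  0   0  -3   5 ]
R4 <- R4 - (-2)*R2:  [  0   0   0  -3 ]
R4: entry in column 3 is already 0 -> m_{43} = 0 (no row operation needed)
Multipliers (in order of application): m_{21} = -3, m_{31} = 4, m_{41} = -2, m_{32} = 2, m_{42} = -2, m_{43} = 0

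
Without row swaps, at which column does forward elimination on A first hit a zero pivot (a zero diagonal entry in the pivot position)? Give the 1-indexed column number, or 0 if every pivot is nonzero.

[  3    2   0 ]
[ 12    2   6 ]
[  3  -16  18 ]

first zero-pivot column = 3

Naive forward elimination:
R2 <- R2 - (4)*R1:  [  0  -6   6 ]
R3 <- R3 - (1)*R1:  [   0  -18   18 ]
R3 <- R3 - (3)*R2:  [ 0  0  0 ]
Matrix at this point:
[ 3   2  0 ]
[ 0  -6  6 ]
[ 0   0  0 ]
Pivot entry (3,3) in the last row is zero and there are no rows below to swap with -> zero pivot in column 3 (A is singular).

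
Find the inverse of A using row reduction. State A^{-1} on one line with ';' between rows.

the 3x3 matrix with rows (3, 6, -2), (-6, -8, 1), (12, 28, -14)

inverse = [-7/3 -7/9 5/18; 2 1/2 -1/4; 2 1/3 -1/3]

Gauss-Jordan on [A | I]:
R1 <- (1/3)*R1:  [    1     2  -2/3  |   1/3     0     0 ]
R2 <- R2 - (-6)*R1:  [  0   4  -3  |   2   1   0 ]
R3 <- R3 - (12)*R1:  [  0   4  -6  |  -4   0   1 ]
R2 <- (1/4)*R2:  [    0     1  -3/4  |   1/2   1/4     0 ]
R1 <- R1 - (2)*R2:  [    1     0   5/6  |  -2/3  -1/2     0 ]
R3 <- R3 - (4)*R2:  [  0   0  -3  |  -6  -1   1 ]
R3 <- (1/-3)*R3:  [    0     0     1  |     2   1/3  -1/3 ]
R1 <- R1 - (5/6)*R3:  [    1     0     0  |  -7/3  -7/9  5/18 ]
R2 <- R2 - (-3/4)*R3:  [    0     1     0  |     2   1/2  -1/4 ]
Right block of [I | A^{-1}] is the inverse:
[ -7/3  -7/9  5/18 ]
[    2   1/2  -1/4 ]
[    2   1/3  -1/3 ]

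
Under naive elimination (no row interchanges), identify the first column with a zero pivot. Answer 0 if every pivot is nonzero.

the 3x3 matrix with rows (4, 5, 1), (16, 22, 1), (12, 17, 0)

first zero-pivot column = 3

Naive forward elimination:
R2 <- R2 - (4)*R1:  [  0   2  -3 ]
R3 <- R3 - (3)*R1:  [  0   2  -3 ]
R3 <- R3 - (1)*R2:  [ 0  0  0 ]
Matrix at this point:
[ 4  5   1 ]
[ 0  2  -3 ]
[ 0  0   0 ]
Pivot entry (3,3) in the last row is zero and there are no rows below to swap with -> zero pivot in column 3 (A is singular).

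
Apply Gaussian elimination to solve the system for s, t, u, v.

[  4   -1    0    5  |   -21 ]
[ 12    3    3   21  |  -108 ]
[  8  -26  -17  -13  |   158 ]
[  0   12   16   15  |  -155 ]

Forward elimination on [A|b]:
R2 <- R2 - (3)*R1:  [   0    6    3    6  -45 ]
R3 <- R3 - (2)*R1:  [   0  -24  -17  -23  200 ]
R3 <- R3 - (-4)*R2:  [  0   0  -5   1  20 ]
R4 <- R4 - (2)*R2:  [   0    0   10    3  -65 ]
R4 <- R4 - (-2)*R3:  [   0    0    0    5  -25 ]
Row echelon form:
[ 4  -1   0  5  |  -21 ]
[ 0   6   3  6  |  -45 ]
[ 0   0  -5  1  |   20 ]
[ 0   0   0  5  |  -25 ]
Back-substitution:
v = (-25) / 5 = -5
u = (20 - (1)*(-5)) / -5 = -5
t = (-45 - (3)*(-5) - (6)*(-5)) / 6 = 0
s = (-21 - (-1)*(0) - (5)*(-5)) / 4 = 1

(1, 0, -5, -5)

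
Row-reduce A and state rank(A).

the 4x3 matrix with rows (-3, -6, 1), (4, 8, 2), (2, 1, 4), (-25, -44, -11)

Row reduction:
R2 <- R2 - (-4/3)*R1:  [    0     0  10/3 ]
R3 <- R3 - (-2/3)*R1:  [    0    -3  14/3 ]
R4 <- R4 - (25/3)*R1:  [     0      6  -58/3 ]
R2 <-> R3   (pivot in column 2 was zero)
[ -3  -6      1 ]
[  0  -3   14/3 ]
[  0   0   10/3 ]
[  0   6  -58/3 ]
R4 <- R4 - (-2)*R2:  [   0    0  -10 ]
R4 <- R4 - (-3)*R3:  [ 0  0  0 ]
Row echelon form:
[ -3  -6     1 ]
[  0  -3  14/3 ]
[  0   0  10/3 ]
[  0   0     0 ]
Nonzero rows / pivot columns: 3

rank(A) = 3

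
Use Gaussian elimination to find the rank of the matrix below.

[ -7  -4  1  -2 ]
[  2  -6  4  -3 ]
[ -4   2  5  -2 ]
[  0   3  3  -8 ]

Row reduction:
R2 <- R2 - (-2/7)*R1:  [     0  -50/7   30/7  -25/7 ]
R3 <- R3 - (4/7)*R1:  [    0  30/7  31/7  -6/7 ]
R3 <- R3 - (-3/5)*R2:  [  0   0   7  -3 ]
R4 <- R4 - (-21/50)*R2:  [     0      0   24/5  -19/2 ]
R4 <- R4 - (24/35)*R3:  [       0        0        0  -521/70 ]
Row echelon form:
[ -7     -4     1       -2 ]
[  0  -50/7  30/7    -25/7 ]
[  0      0     7       -3 ]
[  0      0     0  -521/70 ]
Nonzero rows / pivot columns: 4

rank(A) = 4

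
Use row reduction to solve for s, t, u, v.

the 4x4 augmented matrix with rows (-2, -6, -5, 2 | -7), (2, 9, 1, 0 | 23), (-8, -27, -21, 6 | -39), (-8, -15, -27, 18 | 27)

(3, 2, -1, 3)

Forward elimination on [A|b]:
R2 <- R2 - (-1)*R1:  [  0   3  -4   2  16 ]
R3 <- R3 - (4)*R1:  [   0   -3   -1   -2  -11 ]
R4 <- R4 - (4)*R1:  [  0   9  -7  10  55 ]
R3 <- R3 - (-1)*R2:  [  0   0  -5   0   5 ]
R4 <- R4 - (3)*R2:  [ 0  0  5  4  7 ]
R4 <- R4 - (-1)*R3:  [  0   0   0   4  12 ]
Row echelon form:
[ -2  -6  -5  2  |  -7 ]
[  0   3  -4  2  |  16 ]
[  0   0  -5  0  |   5 ]
[  0   0   0  4  |  12 ]
Back-substitution:
v = (12) / 4 = 3
u = (5) / -5 = -1
t = (16 - (-4)*(-1) - (2)*(3)) / 3 = 2
s = (-7 - (-6)*(2) - (-5)*(-1) - (2)*(3)) / -2 = 3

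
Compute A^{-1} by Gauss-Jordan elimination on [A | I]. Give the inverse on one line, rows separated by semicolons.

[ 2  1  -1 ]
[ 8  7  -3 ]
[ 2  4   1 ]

inverse = [19/6 -5/6 2/3; -7/3 2/3 -1/3; 3 -1 1]

Gauss-Jordan on [A | I]:
R1 <- (1/2)*R1:  [    1   1/2  -1/2  |   1/2     0     0 ]
R2 <- R2 - (8)*R1:  [  0   3   1  |  -4   1   0 ]
R3 <- R3 - (2)*R1:  [  0   3   2  |  -1   0   1 ]
R2 <- (1/3)*R2:  [    0     1   1/3  |  -4/3   1/3     0 ]
R1 <- R1 - (1/2)*R2:  [    1     0  -2/3  |   7/6  -1/6     0 ]
R3 <- R3 - (3)*R2:  [  0   0   1  |   3  -1   1 ]
R1 <- R1 - (-2/3)*R3:  [    1     0     0  |  19/6  -5/6   2/3 ]
R2 <- R2 - (1/3)*R3:  [    0     1     0  |  -7/3   2/3  -1/3 ]
Right block of [I | A^{-1}] is the inverse:
[ 19/6  -5/6   2/3 ]
[ -7/3   2/3  -1/3 ]
[    3    -1     1 ]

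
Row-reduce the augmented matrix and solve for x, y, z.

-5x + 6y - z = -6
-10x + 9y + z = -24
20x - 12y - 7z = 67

Forward elimination on [A|b]:
R2 <- R2 - (2)*R1:  [   0   -3    3  -12 ]
R3 <- R3 - (-4)*R1:  [   0   12  -11   43 ]
R3 <- R3 - (-4)*R2:  [  0   0   1  -5 ]
Row echelon form:
[ -5   6  -1  |   -6 ]
[  0  -3   3  |  -12 ]
[  0   0   1  |   -5 ]
Back-substitution:
z = (-5) / 1 = -5
y = (-12 - (3)*(-5)) / -3 = -1
x = (-6 - (6)*(-1) - (-1)*(-5)) / -5 = 1

(1, -1, -5)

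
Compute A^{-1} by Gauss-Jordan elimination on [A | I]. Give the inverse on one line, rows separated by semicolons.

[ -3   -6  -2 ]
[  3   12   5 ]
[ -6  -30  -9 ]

inverse = [-7/12 -1/12 1/12; 1/24 -5/24 -1/8; 1/4 3/4 1/4]

Gauss-Jordan on [A | I]:
R1 <- (1/-3)*R1:  [    1     2   2/3  |  -1/3     0     0 ]
R2 <- R2 - (3)*R1:  [ 0  6  3  |  1  1  0 ]
R3 <- R3 - (-6)*R1:  [   0  -18   -5  |   -2    0    1 ]
R2 <- (1/6)*R2:  [   0    1  1/2  |  1/6  1/6    0 ]
R1 <- R1 - (2)*R2:  [    1     0  -1/3  |  -2/3  -1/3     0 ]
R3 <- R3 - (-18)*R2:  [ 0  0  4  |  1  3  1 ]
R3 <- (1/4)*R3:  [   0    0    1  |  1/4  3/4  1/4 ]
R1 <- R1 - (-1/3)*R3:  [     1      0      0  |  -7/12  -1/12   1/12 ]
R2 <- R2 - (1/2)*R3:  [     0      1      0  |   1/24  -5/24   -1/8 ]
Right block of [I | A^{-1}] is the inverse:
[ -7/12  -1/12  1/12 ]
[  1/24  -5/24  -1/8 ]
[   1/4    3/4   1/4 ]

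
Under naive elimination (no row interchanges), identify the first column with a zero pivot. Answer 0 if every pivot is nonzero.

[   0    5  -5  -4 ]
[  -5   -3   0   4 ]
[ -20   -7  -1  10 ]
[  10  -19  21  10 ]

Naive forward elimination:
Pivot entry (1,1) is zero but row 2 has -5 in column 1 -> naive elimination stops; a row interchange (e.g. R1 <-> R2) would be required here.

first zero-pivot column = 1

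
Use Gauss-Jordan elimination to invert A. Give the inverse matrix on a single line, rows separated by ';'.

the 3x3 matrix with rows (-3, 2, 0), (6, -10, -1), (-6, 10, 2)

Gauss-Jordan on [A | I]:
R1 <- (1/-3)*R1:  [    1  -2/3     0  |  -1/3     0     0 ]
R2 <- R2 - (6)*R1:  [  0  -6  -1  |   2   1   0 ]
R3 <- R3 - (-6)*R1:  [  0   6   2  |  -2   0   1 ]
R2 <- (1/-6)*R2:  [    0     1   1/6  |  -1/3  -1/6     0 ]
R1 <- R1 - (-2/3)*R2:  [    1     0   1/9  |  -5/9  -1/9     0 ]
R3 <- R3 - (6)*R2:  [ 0  0  1  |  0  1  1 ]
R1 <- R1 - (1/9)*R3:  [    1     0     0  |  -5/9  -2/9  -1/9 ]
R2 <- R2 - (1/6)*R3:  [    0     1     0  |  -1/3  -1/3  -1/6 ]
Right block of [I | A^{-1}] is the inverse:
[ -5/9  -2/9  -1/9 ]
[ -1/3  -1/3  -1/6 ]
[    0     1     1 ]

inverse = [-5/9 -2/9 -1/9; -1/3 -1/3 -1/6; 0 1 1]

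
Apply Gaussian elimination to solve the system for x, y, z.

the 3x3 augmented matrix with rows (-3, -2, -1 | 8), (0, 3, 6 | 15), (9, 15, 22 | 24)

(-3, -1, 3)

Forward elimination on [A|b]:
R3 <- R3 - (-3)*R1:  [  0   9  19  48 ]
R3 <- R3 - (3)*R2:  [ 0  0  1  3 ]
Row echelon form:
[ -3  -2  -1  |   8 ]
[  0   3   6  |  15 ]
[  0   0   1  |   3 ]
Back-substitution:
z = (3) / 1 = 3
y = (15 - (6)*(3)) / 3 = -1
x = (8 - (-2)*(-1) - (-1)*(3)) / -3 = -3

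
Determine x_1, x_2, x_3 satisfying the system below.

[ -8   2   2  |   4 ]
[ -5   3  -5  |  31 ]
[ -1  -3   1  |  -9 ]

Forward elimination on [A|b]:
R2 <- R2 - (5/8)*R1:  [     0    7/4  -25/4   57/2 ]
R3 <- R3 - (1/8)*R1:  [     0  -13/4    3/4  -19/2 ]
R3 <- R3 - (-13/7)*R2:  [     0      0  -76/7  304/7 ]
Row echelon form:
[ -8    2      2  |      4 ]
[  0  7/4  -25/4  |   57/2 ]
[  0    0  -76/7  |  304/7 ]
Back-substitution:
x_3 = (304/7) / (-76/7) = -4
x_2 = (57/2 - (-25/4)*(-4)) / (7/4) = 2
x_1 = (4 - (2)*(2) - (2)*(-4)) / -8 = -1

(-1, 2, -4)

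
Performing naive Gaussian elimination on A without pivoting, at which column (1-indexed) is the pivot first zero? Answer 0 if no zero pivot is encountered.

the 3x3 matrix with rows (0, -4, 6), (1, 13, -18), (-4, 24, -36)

Naive forward elimination:
Pivot entry (1,1) is zero but row 2 has 1 in column 1 -> naive elimination stops; a row interchange (e.g. R1 <-> R2) would be required here.

first zero-pivot column = 1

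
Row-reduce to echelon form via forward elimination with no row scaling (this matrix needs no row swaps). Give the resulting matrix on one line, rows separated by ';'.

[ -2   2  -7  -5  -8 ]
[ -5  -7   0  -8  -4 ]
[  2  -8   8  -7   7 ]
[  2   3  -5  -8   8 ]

Forward elimination:
R2 <- R2 - (5/2)*R1:  [    0   -12  35/2   9/2    16 ]
R3 <- R3 - (-1)*R1:  [   0   -6    1  -12   -1 ]
R4 <- R4 - (-1)*R1:  [   0    5  -12  -13    0 ]
R3 <- R3 - (1/2)*R2:  [     0      0  -31/4  -57/4     -9 ]
R4 <- R4 - (-5/12)*R2:  [       0        0  -113/24    -89/8     20/3 ]
R4 <- R4 - (113/186)*R3:  [        0         0         0   -153/62  2257/186 ]
Row echelon form:
[ -2    2     -7       -5        -8 ]
[  0  -12   35/2      9/2        16 ]
[  0    0  -31/4    -57/4        -9 ]
[  0    0      0  -153/62  2257/186 ]

REF = [-2 2 -7 -5 -8; 0 -12 35/2 9/2 16; 0 0 -31/4 -57/4 -9; 0 0 0 -153/62 2257/186]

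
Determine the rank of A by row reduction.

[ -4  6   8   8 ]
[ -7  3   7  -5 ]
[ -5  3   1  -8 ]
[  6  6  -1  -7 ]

rank(A) = 4

Row reduction:
R2 <- R2 - (7/4)*R1:  [     0  -15/2     -7    -19 ]
R3 <- R3 - (5/4)*R1:  [    0  -9/2    -9   -18 ]
R4 <- R4 - (-3/2)*R1:  [  0  15  11   5 ]
R3 <- R3 - (3/5)*R2:  [     0      0  -24/5  -33/5 ]
R4 <- R4 - (-2)*R2:  [   0    0   -3  -33 ]
R4 <- R4 - (5/8)*R3:  [      0       0       0  -231/8 ]
Row echelon form:
[ -4      6      8       8 ]
[  0  -15/2     -7     -19 ]
[  0      0  -24/5   -33/5 ]
[  0      0      0  -231/8 ]
Nonzero rows / pivot columns: 4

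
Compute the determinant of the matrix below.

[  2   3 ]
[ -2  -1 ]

det(A) = 4

Forward elimination:
R2 <- R2 - (-1)*R1:  [ 0  2 ]
Upper-triangular form:
[ 2  3 ]
[ 0  2 ]
det(A) = (-1)^0 * (2) * (2) = 4  (0 row swaps -> sign +1)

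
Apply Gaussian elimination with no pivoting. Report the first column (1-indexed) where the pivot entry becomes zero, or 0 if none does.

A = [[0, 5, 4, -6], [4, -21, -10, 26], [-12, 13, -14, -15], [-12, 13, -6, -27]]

first zero-pivot column = 1

Naive forward elimination:
Pivot entry (1,1) is zero but row 2 has 4 in column 1 -> naive elimination stops; a row interchange (e.g. R1 <-> R2) would be required here.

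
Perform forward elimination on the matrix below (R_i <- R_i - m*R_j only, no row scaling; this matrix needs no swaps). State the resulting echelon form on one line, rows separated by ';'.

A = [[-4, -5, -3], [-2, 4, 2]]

Forward elimination:
R2 <- R2 - (1/2)*R1:  [    0  13/2   7/2 ]
Row echelon form:
[ -4    -5   -3 ]
[  0  13/2  7/2 ]

REF = [-4 -5 -3; 0 13/2 7/2]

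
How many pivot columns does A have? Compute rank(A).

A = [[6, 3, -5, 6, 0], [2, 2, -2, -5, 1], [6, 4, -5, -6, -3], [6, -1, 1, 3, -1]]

Row reduction:
R2 <- R2 - (1/3)*R1:  [    0     1  -1/3    -7     1 ]
R3 <- R3 - (1)*R1:  [   0    1    0  -12   -3 ]
R4 <- R4 - (1)*R1:  [  0  -4   6  -3  -1 ]
R3 <- R3 - (1)*R2:  [   0    0  1/3   -5   -4 ]
R4 <- R4 - (-4)*R2:  [    0     0  14/3   -31     3 ]
R4 <- R4 - (14)*R3:  [  0   0   0  39  59 ]
Row echelon form:
[ 6  3    -5   6   0 ]
[ 0  1  -1/3  -7   1 ]
[ 0  0   1/3  -5  -4 ]
[ 0  0     0  39  59 ]
Nonzero rows / pivot columns: 4

rank(A) = 4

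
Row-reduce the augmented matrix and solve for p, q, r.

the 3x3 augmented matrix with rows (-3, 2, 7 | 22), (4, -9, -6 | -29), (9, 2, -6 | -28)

(-2, 1, 2)

Forward elimination on [A|b]:
R2 <- R2 - (-4/3)*R1:  [     0  -19/3   10/3    1/3 ]
R3 <- R3 - (-3)*R1:  [  0   8  15  38 ]
R3 <- R3 - (-24/19)*R2:  [      0       0  365/19  730/19 ]
Row echelon form:
[ -3      2       7  |      22 ]
[  0  -19/3    10/3  |     1/3 ]
[  0      0  365/19  |  730/19 ]
Back-substitution:
r = (730/19) / (365/19) = 2
q = (1/3 - (10/3)*(2)) / (-19/3) = 1
p = (22 - (2)*(1) - (7)*(2)) / -3 = -2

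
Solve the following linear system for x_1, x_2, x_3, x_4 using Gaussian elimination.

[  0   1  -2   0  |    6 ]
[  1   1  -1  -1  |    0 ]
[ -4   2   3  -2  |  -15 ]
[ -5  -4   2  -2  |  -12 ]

Forward elimination on [A|b]:
R1 <-> R2   (pivot in column 1 was zero)
[  1   1  -1  -1    0 ]
[  0   1  -2   0    6 ]
[ -4   2   3  -2  -15 ]
[ -5  -4   2  -2  -12 ]
R3 <- R3 - (-4)*R1:  [   0    6   -1   -6  -15 ]
R4 <- R4 - (-5)*R1:  [   0    1   -3   -7  -12 ]
R3 <- R3 - (6)*R2:  [   0    0   11   -6  -51 ]
R4 <- R4 - (1)*R2:  [   0    0   -1   -7  -18 ]
R4 <- R4 - (-1/11)*R3:  [       0        0        0   -83/11  -249/11 ]
Row echelon form:
[ 1  1  -1      -1  |        0 ]
[ 0  1  -2       0  |        6 ]
[ 0  0  11      -6  |      -51 ]
[ 0  0   0  -83/11  |  -249/11 ]
Back-substitution:
x_4 = (-249/11) / (-83/11) = 3
x_3 = (-51 - (-6)*(3)) / 11 = -3
x_2 = (6 - (-2)*(-3)) / 1 = 0
x_1 = (0 - (1)*(0) - (-1)*(-3) - (-1)*(3)) / 1 = 0

(0, 0, -3, 3)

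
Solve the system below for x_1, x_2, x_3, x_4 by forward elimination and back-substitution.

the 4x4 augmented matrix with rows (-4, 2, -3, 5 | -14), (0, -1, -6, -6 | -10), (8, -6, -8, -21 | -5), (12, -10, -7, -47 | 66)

Forward elimination on [A|b]:
R3 <- R3 - (-2)*R1:  [   0   -2  -14  -11  -33 ]
R4 <- R4 - (-3)*R1:  [   0   -4  -16  -32   24 ]
R3 <- R3 - (2)*R2:  [   0    0   -2    1  -13 ]
R4 <- R4 - (4)*R2:  [  0   0   8  -8  64 ]
R4 <- R4 - (-4)*R3:  [  0   0   0  -4  12 ]
Row echelon form:
[ -4   2  -3   5  |  -14 ]
[  0  -1  -6  -6  |  -10 ]
[  0   0  -2   1  |  -13 ]
[  0   0   0  -4  |   12 ]
Back-substitution:
x_4 = (12) / -4 = -3
x_3 = (-13 - (1)*(-3)) / -2 = 5
x_2 = (-10 - (-6)*(5) - (-6)*(-3)) / -1 = -2
x_1 = (-14 - (2)*(-2) - (-3)*(5) - (5)*(-3)) / -4 = -5

(-5, -2, 5, -3)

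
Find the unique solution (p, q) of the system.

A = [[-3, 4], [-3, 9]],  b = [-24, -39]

(4, -3)

Forward elimination on [A|b]:
R2 <- R2 - (1)*R1:  [   0    5  -15 ]
Row echelon form:
[ -3  4  |  -24 ]
[  0  5  |  -15 ]
Back-substitution:
q = (-15) / 5 = -3
p = (-24 - (4)*(-3)) / -3 = 4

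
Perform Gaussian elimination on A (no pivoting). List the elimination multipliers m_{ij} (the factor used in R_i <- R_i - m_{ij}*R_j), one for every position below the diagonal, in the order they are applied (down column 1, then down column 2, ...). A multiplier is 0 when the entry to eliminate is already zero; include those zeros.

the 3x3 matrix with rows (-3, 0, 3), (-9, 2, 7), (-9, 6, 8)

Forward elimination:
R2 <- R2 - (3)*R1:  [  0   2  -2 ]
R3 <- R3 - (3)*R1:  [  0   6  -1 ]
R3 <- R3 - (3)*R2:  [ 0  0  5 ]
Multipliers (in order of application): m_{21} = 3, m_{31} = 3, m_{32} = 3

multipliers: 3, 3, 3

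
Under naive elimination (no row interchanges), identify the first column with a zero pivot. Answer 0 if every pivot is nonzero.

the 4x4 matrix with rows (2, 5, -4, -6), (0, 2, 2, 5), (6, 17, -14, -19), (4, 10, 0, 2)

first zero-pivot column = 0

Naive forward elimination:
R3 <- R3 - (3)*R1:  [  0   2  -2  -1 ]
R4 <- R4 - (2)*R1:  [  0   0   8  14 ]
R3 <- R3 - (1)*R2:  [  0   0  -4  -6 ]
R4 <- R4 - (-2)*R3:  [ 0  0  0  2 ]
All pivots nonzero; naive elimination completes without hitting a zero pivot.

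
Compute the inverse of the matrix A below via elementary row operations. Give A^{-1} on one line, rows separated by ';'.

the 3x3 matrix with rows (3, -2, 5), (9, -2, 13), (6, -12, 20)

Gauss-Jordan on [A | I]:
R1 <- (1/3)*R1:  [    1  -2/3   5/3  |   1/3     0     0 ]
R2 <- R2 - (9)*R1:  [  0   4  -2  |  -3   1   0 ]
R3 <- R3 - (6)*R1:  [  0  -8  10  |  -2   0   1 ]
R2 <- (1/4)*R2:  [    0     1  -1/2  |  -3/4   1/4     0 ]
R1 <- R1 - (-2/3)*R2:  [    1     0   4/3  |  -1/6   1/6     0 ]
R3 <- R3 - (-8)*R2:  [  0   0   6  |  -8   2   1 ]
R3 <- (1/6)*R3:  [    0     0     1  |  -4/3   1/3   1/6 ]
R1 <- R1 - (4/3)*R3:  [     1      0      0  |  29/18  -5/18   -2/9 ]
R2 <- R2 - (-1/2)*R3:  [      0       1       0  |  -17/12    5/12    1/12 ]
Right block of [I | A^{-1}] is the inverse:
[  29/18  -5/18  -2/9 ]
[ -17/12   5/12  1/12 ]
[   -4/3    1/3   1/6 ]

inverse = [29/18 -5/18 -2/9; -17/12 5/12 1/12; -4/3 1/3 1/6]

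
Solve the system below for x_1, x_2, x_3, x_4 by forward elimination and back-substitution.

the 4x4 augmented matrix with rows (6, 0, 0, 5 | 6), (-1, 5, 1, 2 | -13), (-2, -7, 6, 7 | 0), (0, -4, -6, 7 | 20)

Forward elimination on [A|b]:
R2 <- R2 - (-1/6)*R1:  [    0     5     1  17/6   -12 ]
R3 <- R3 - (-1/3)*R1:  [    0    -7     6  26/3     2 ]
R3 <- R3 - (-7/5)*R2:  [      0       0    37/5  379/30   -74/5 ]
R4 <- R4 - (-4/5)*R2:  [      0       0   -26/5  139/15    52/5 ]
R4 <- R4 - (-26/37)*R3:  [        0         0         0  2014/111         0 ]
Row echelon form:
[ 6  0     0         5  |      6 ]
[ 0  5     1      17/6  |    -12 ]
[ 0  0  37/5    379/30  |  -74/5 ]
[ 0  0     0  2014/111  |      0 ]
Back-substitution:
x_4 = (0) / (2014/111) = 0
x_3 = (-74/5 - (379/30)*(0)) / (37/5) = -2
x_2 = (-12 - (1)*(-2) - (17/6)*(0)) / 5 = -2
x_1 = (6 - (5)*(0)) / 6 = 1

(1, -2, -2, 0)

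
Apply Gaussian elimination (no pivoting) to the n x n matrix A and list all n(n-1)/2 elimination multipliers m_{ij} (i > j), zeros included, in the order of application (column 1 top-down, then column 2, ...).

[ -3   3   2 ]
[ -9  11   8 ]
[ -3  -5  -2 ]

Forward elimination:
R2 <- R2 - (3)*R1:  [ 0  2  2 ]
R3 <- R3 - (1)*R1:  [  0  -8  -4 ]
R3 <- R3 - (-4)*R2:  [ 0  0  4 ]
Multipliers (in order of application): m_{21} = 3, m_{31} = 1, m_{32} = -4

multipliers: 3, 1, -4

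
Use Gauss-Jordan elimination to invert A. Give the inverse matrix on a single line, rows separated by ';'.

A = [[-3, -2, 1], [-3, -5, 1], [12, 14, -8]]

inverse = [-13/18 1/18 -1/12; 1/3 -1/3 0; -1/2 -1/2 -1/4]

Gauss-Jordan on [A | I]:
R1 <- (1/-3)*R1:  [    1   2/3  -1/3  |  -1/3     0     0 ]
R2 <- R2 - (-3)*R1:  [  0  -3   0  |  -1   1   0 ]
R3 <- R3 - (12)*R1:  [  0   6  -4  |   4   0   1 ]
R2 <- (1/-3)*R2:  [    0     1     0  |   1/3  -1/3     0 ]
R1 <- R1 - (2/3)*R2:  [    1     0  -1/3  |  -5/9   2/9     0 ]
R3 <- R3 - (6)*R2:  [  0   0  -4  |   2   2   1 ]
R3 <- (1/-4)*R3:  [    0     0     1  |  -1/2  -1/2  -1/4 ]
R1 <- R1 - (-1/3)*R3:  [      1       0       0  |  -13/18    1/18   -1/12 ]
Right block of [I | A^{-1}] is the inverse:
[ -13/18  1/18  -1/12 ]
[    1/3  -1/3      0 ]
[   -1/2  -1/2   -1/4 ]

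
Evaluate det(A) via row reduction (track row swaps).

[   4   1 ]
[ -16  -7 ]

det(A) = -12

Forward elimination:
R2 <- R2 - (-4)*R1:  [  0  -3 ]
Upper-triangular form:
[ 4   1 ]
[ 0  -3 ]
det(A) = (-1)^0 * (4) * (-3) = -12  (0 row swaps -> sign +1)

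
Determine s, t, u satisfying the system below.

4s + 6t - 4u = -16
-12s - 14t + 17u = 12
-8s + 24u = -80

Forward elimination on [A|b]:
R2 <- R2 - (-3)*R1:  [   0    4    5  -36 ]
R3 <- R3 - (-2)*R1:  [    0    12    16  -112 ]
R3 <- R3 - (3)*R2:  [  0   0   1  -4 ]
Row echelon form:
[ 4  6  -4  |  -16 ]
[ 0  4   5  |  -36 ]
[ 0  0   1  |   -4 ]
Back-substitution:
u = (-4) / 1 = -4
t = (-36 - (5)*(-4)) / 4 = -4
s = (-16 - (6)*(-4) - (-4)*(-4)) / 4 = -2

(-2, -4, -4)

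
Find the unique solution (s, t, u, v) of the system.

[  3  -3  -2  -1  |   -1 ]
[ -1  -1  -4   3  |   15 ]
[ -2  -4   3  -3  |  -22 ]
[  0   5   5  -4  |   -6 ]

(-1, 3, -5, -1)

Forward elimination on [A|b]:
R2 <- R2 - (-1/3)*R1:  [     0     -2  -14/3    8/3   44/3 ]
R3 <- R3 - (-2/3)*R1:  [     0     -6    5/3  -11/3  -68/3 ]
R3 <- R3 - (3)*R2:  [      0       0    47/3   -35/3  -200/3 ]
R4 <- R4 - (-5/2)*R2:  [     0      0  -20/3    8/3   92/3 ]
R4 <- R4 - (-20/47)*R3:  [       0        0        0  -108/47   108/47 ]
Row echelon form:
[ 3  -3     -2       -1  |      -1 ]
[ 0  -2  -14/3      8/3  |    44/3 ]
[ 0   0   47/3    -35/3  |  -200/3 ]
[ 0   0      0  -108/47  |  108/47 ]
Back-substitution:
v = (108/47) / (-108/47) = -1
u = (-200/3 - (-35/3)*(-1)) / (47/3) = -5
t = (44/3 - (-14/3)*(-5) - (8/3)*(-1)) / -2 = 3
s = (-1 - (-3)*(3) - (-2)*(-5) - (-1)*(-1)) / 3 = -1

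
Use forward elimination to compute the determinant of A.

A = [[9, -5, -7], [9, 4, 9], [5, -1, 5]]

det(A) = 464

Forward elimination:
R2 <- R2 - (1)*R1:  [  0   9  16 ]
R3 <- R3 - (5/9)*R1:  [    0  16/9  80/9 ]
R3 <- R3 - (16/81)*R2:  [      0       0  464/81 ]
Upper-triangular form:
[ 9  -5      -7 ]
[ 0   9      16 ]
[ 0   0  464/81 ]
det(A) = (-1)^0 * (9) * (9) * (464/81) = 464  (0 row swaps -> sign +1)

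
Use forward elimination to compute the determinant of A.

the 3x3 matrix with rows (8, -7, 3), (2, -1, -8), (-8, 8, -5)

det(A) = 58

Forward elimination:
R2 <- R2 - (1/4)*R1:  [     0    3/4  -35/4 ]
R3 <- R3 - (-1)*R1:  [  0   1  -2 ]
R3 <- R3 - (4/3)*R2:  [    0     0  29/3 ]
Upper-triangular form:
[ 8   -7      3 ]
[ 0  3/4  -35/4 ]
[ 0    0   29/3 ]
det(A) = (-1)^0 * (8) * (3/4) * (29/3) = 58  (0 row swaps -> sign +1)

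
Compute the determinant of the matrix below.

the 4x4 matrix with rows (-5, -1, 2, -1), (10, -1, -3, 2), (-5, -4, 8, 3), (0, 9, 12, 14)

Forward elimination:
R2 <- R2 - (-2)*R1:  [  0  -3   1   0 ]
R3 <- R3 - (1)*R1:  [  0  -3   6   4 ]
R3 <- R3 - (1)*R2:  [ 0  0  5  4 ]
R4 <- R4 - (-3)*R2:  [  0   0  15  14 ]
R4 <- R4 - (3)*R3:  [ 0  0  0  2 ]
Upper-triangular form:
[ -5  -1  2  -1 ]
[  0  -3  1   0 ]
[  0   0  5   4 ]
[  0   0  0   2 ]
det(A) = (-1)^0 * (-5) * (-3) * (5) * (2) = 150  (0 row swaps -> sign +1)

det(A) = 150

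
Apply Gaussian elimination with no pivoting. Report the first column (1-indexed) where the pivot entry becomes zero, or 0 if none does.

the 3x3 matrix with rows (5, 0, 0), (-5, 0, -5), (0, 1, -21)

Naive forward elimination:
R2 <- R2 - (-1)*R1:  [  0   0  -5 ]
Matrix at this point:
[ 5  0    0 ]
[ 0  0   -5 ]
[ 0  1  -21 ]
Pivot entry (2,2) is zero but row 3 has 1 in column 2 -> naive elimination stops; a row interchange (e.g. R2 <-> R3) would be required here.

first zero-pivot column = 2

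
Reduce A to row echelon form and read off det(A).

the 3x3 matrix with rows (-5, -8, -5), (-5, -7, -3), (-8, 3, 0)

Forward elimination:
R2 <- R2 - (1)*R1:  [ 0  1  2 ]
R3 <- R3 - (8/5)*R1:  [    0  79/5     8 ]
R3 <- R3 - (79/5)*R2:  [      0       0  -118/5 ]
Upper-triangular form:
[ -5  -8      -5 ]
[  0   1       2 ]
[  0   0  -118/5 ]
det(A) = (-1)^0 * (-5) * (1) * (-118/5) = 118  (0 row swaps -> sign +1)

det(A) = 118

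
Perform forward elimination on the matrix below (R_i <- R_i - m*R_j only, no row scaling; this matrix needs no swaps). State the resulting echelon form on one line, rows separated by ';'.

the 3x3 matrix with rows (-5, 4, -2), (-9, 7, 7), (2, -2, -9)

Forward elimination:
R2 <- R2 - (9/5)*R1:  [    0  -1/5  53/5 ]
R3 <- R3 - (-2/5)*R1:  [     0   -2/5  -49/5 ]
R3 <- R3 - (2)*R2:  [   0    0  -31 ]
Row echelon form:
[ -5     4    -2 ]
[  0  -1/5  53/5 ]
[  0     0   -31 ]

REF = [-5 4 -2; 0 -1/5 53/5; 0 0 -31]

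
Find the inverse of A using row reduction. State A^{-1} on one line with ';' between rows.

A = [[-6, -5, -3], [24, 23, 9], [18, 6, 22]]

Gauss-Jordan on [A | I]:
R1 <- (1/-6)*R1:  [    1   5/6   1/2  |  -1/6     0     0 ]
R2 <- R2 - (24)*R1:  [  0   3  -3  |   4   1   0 ]
R3 <- R3 - (18)*R1:  [  0  -9  13  |   3   0   1 ]
R2 <- (1/3)*R2:  [   0    1   -1  |  4/3  1/3    0 ]
R1 <- R1 - (5/6)*R2:  [      1       0     4/3  |  -23/18   -5/18       0 ]
R3 <- R3 - (-9)*R2:  [  0   0   4  |  15   3   1 ]
R3 <- (1/4)*R3:  [    0     0     1  |  15/4   3/4   1/4 ]
R1 <- R1 - (4/3)*R3:  [       1        0        0  |  -113/18   -23/18     -1/3 ]
R2 <- R2 - (-1)*R3:  [     0      1      0  |  61/12  13/12    1/4 ]
Right block of [I | A^{-1}] is the inverse:
[ -113/18  -23/18  -1/3 ]
[   61/12   13/12   1/4 ]
[    15/4     3/4   1/4 ]

inverse = [-113/18 -23/18 -1/3; 61/12 13/12 1/4; 15/4 3/4 1/4]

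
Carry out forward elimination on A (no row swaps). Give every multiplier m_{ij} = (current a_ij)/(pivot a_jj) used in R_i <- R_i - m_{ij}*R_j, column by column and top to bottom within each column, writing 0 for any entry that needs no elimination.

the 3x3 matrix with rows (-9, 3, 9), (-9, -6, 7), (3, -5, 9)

Forward elimination:
R2 <- R2 - (1)*R1:  [  0  -9  -2 ]
R3 <- R3 - (-1/3)*R1:  [  0  -4  12 ]
R3 <- R3 - (4/9)*R2:  [     0      0  116/9 ]
Multipliers (in order of application): m_{21} = 1, m_{31} = -1/3, m_{32} = 4/9

multipliers: 1, -1/3, 4/9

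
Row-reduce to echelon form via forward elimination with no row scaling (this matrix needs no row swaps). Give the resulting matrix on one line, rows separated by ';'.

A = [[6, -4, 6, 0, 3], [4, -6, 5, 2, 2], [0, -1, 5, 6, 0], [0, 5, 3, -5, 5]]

Forward elimination:
R2 <- R2 - (2/3)*R1:  [     0  -10/3      1      2      0 ]
R3 <- R3 - (3/10)*R2:  [     0      0  47/10   27/5      0 ]
R4 <- R4 - (-3/2)*R2:  [   0    0  9/2   -2    5 ]
R4 <- R4 - (45/47)*R3:  [       0        0        0  -337/47        5 ]
Row echelon form:
[ 6     -4      6        0  3 ]
[ 0  -10/3      1        2  0 ]
[ 0      0  47/10     27/5  0 ]
[ 0      0      0  -337/47  5 ]

REF = [6 -4 6 0 3; 0 -10/3 1 2 0; 0 0 47/10 27/5 0; 0 0 0 -337/47 5]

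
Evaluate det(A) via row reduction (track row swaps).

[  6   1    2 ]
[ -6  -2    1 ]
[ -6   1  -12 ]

Forward elimination:
R2 <- R2 - (-1)*R1:  [  0  -1   3 ]
R3 <- R3 - (-1)*R1:  [   0    2  -10 ]
R3 <- R3 - (-2)*R2:  [  0   0  -4 ]
Upper-triangular form:
[ 6   1   2 ]
[ 0  -1   3 ]
[ 0   0  -4 ]
det(A) = (-1)^0 * (6) * (-1) * (-4) = 24  (0 row swaps -> sign +1)

det(A) = 24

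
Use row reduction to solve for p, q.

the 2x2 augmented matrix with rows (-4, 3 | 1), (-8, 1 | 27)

(-4, -5)

Forward elimination on [A|b]:
R2 <- R2 - (2)*R1:  [  0  -5  25 ]
Row echelon form:
[ -4   3  |   1 ]
[  0  -5  |  25 ]
Back-substitution:
q = (25) / -5 = -5
p = (1 - (3)*(-5)) / -4 = -4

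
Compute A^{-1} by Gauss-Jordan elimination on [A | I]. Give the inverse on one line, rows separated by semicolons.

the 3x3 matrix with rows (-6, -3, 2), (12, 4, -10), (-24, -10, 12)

inverse = [13/6 -2/3 -11/12; -4 1 3/2; 1 -1/2 -1/2]

Gauss-Jordan on [A | I]:
R1 <- (1/-6)*R1:  [    1   1/2  -1/3  |  -1/6     0     0 ]
R2 <- R2 - (12)*R1:  [  0  -2  -6  |   2   1   0 ]
R3 <- R3 - (-24)*R1:  [  0   2   4  |  -4   0   1 ]
R2 <- (1/-2)*R2:  [    0     1     3  |    -1  -1/2     0 ]
R1 <- R1 - (1/2)*R2:  [     1      0  -11/6  |    1/3    1/4      0 ]
R3 <- R3 - (2)*R2:  [  0   0  -2  |  -2   1   1 ]
R3 <- (1/-2)*R3:  [    0     0     1  |     1  -1/2  -1/2 ]
R1 <- R1 - (-11/6)*R3:  [      1       0       0  |    13/6    -2/3  -11/12 ]
R2 <- R2 - (3)*R3:  [   0    1    0  |   -4    1  3/2 ]
Right block of [I | A^{-1}] is the inverse:
[ 13/6  -2/3  -11/12 ]
[   -4     1     3/2 ]
[    1  -1/2    -1/2 ]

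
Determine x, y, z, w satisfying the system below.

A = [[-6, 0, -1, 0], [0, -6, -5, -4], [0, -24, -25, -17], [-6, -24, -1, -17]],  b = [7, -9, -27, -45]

Forward elimination on [A|b]:
R4 <- R4 - (1)*R1:  [   0  -24    0  -17  -52 ]
R3 <- R3 - (4)*R2:  [  0   0  -5  -1   9 ]
R4 <- R4 - (4)*R2:  [   0    0   20   -1  -16 ]
R4 <- R4 - (-4)*R3:  [  0   0   0  -5  20 ]
Row echelon form:
[ -6   0  -1   0  |   7 ]
[  0  -6  -5  -4  |  -9 ]
[  0   0  -5  -1  |   9 ]
[  0   0   0  -5  |  20 ]
Back-substitution:
w = (20) / -5 = -4
z = (9 - (-1)*(-4)) / -5 = -1
y = (-9 - (-5)*(-1) - (-4)*(-4)) / -6 = 5
x = (7 - (-1)*(-1)) / -6 = -1

(-1, 5, -1, -4)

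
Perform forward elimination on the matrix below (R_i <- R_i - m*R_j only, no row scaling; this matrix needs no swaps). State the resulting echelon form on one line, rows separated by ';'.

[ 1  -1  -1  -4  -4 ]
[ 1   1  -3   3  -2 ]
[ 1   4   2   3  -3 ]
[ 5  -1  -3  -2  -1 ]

Forward elimination:
R2 <- R2 - (1)*R1:  [  0   2  -2   7   2 ]
R3 <- R3 - (1)*R1:  [ 0  5  3  7  1 ]
R4 <- R4 - (5)*R1:  [  0   4   2  18  19 ]
R3 <- R3 - (5/2)*R2:  [     0      0      8  -21/2     -4 ]
R4 <- R4 - (2)*R2:  [  0   0   6   4  15 ]
R4 <- R4 - (3/4)*R3:  [    0     0     0  95/8    18 ]
Row echelon form:
[ 1  -1  -1     -4  -4 ]
[ 0   2  -2      7   2 ]
[ 0   0   8  -21/2  -4 ]
[ 0   0   0   95/8  18 ]

REF = [1 -1 -1 -4 -4; 0 2 -2 7 2; 0 0 8 -21/2 -4; 0 0 0 95/8 18]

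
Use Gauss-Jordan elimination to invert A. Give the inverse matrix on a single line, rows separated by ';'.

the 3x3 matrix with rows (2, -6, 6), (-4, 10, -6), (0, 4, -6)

Gauss-Jordan on [A | I]:
R1 <- (1/2)*R1:  [   1   -3    3  |  1/2    0    0 ]
R2 <- R2 - (-4)*R1:  [  0  -2   6  |   2   1   0 ]
R2 <- (1/-2)*R2:  [    0     1    -3  |    -1  -1/2     0 ]
R1 <- R1 - (-3)*R2:  [    1     0    -6  |  -5/2  -3/2     0 ]
R3 <- R3 - (4)*R2:  [ 0  0  6  |  4  2  1 ]
R3 <- (1/6)*R3:  [   0    0    1  |  2/3  1/3  1/6 ]
R1 <- R1 - (-6)*R3:  [   1    0    0  |  3/2  1/2    1 ]
R2 <- R2 - (-3)*R3:  [   0    1    0  |    1  1/2  1/2 ]
Right block of [I | A^{-1}] is the inverse:
[ 3/2  1/2    1 ]
[   1  1/2  1/2 ]
[ 2/3  1/3  1/6 ]

inverse = [3/2 1/2 1; 1 1/2 1/2; 2/3 1/3 1/6]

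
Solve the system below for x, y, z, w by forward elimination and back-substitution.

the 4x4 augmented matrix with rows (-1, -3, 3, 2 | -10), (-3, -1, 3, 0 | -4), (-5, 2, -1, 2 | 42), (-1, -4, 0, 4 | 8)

(-4, 4, -4, 5)

Forward elimination on [A|b]:
R2 <- R2 - (3)*R1:  [  0   8  -6  -6  26 ]
R3 <- R3 - (5)*R1:  [   0   17  -16   -8   92 ]
R4 <- R4 - (1)*R1:  [  0  -1  -3   2  18 ]
R3 <- R3 - (17/8)*R2:  [     0      0  -13/4   19/4  147/4 ]
R4 <- R4 - (-1/8)*R2:  [     0      0  -15/4    5/4   85/4 ]
R4 <- R4 - (15/13)*R3:  [       0        0        0   -55/13  -275/13 ]
Row echelon form:
[ -1  -3      3       2  |      -10 ]
[  0   8     -6      -6  |       26 ]
[  0   0  -13/4    19/4  |    147/4 ]
[  0   0      0  -55/13  |  -275/13 ]
Back-substitution:
w = (-275/13) / (-55/13) = 5
z = (147/4 - (19/4)*(5)) / (-13/4) = -4
y = (26 - (-6)*(-4) - (-6)*(5)) / 8 = 4
x = (-10 - (-3)*(4) - (3)*(-4) - (2)*(5)) / -1 = -4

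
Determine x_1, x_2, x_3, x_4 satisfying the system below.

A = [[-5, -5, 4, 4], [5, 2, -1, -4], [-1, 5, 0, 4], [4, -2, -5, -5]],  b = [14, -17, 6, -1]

Forward elimination on [A|b]:
R2 <- R2 - (-1)*R1:  [  0  -3   3   0  -3 ]
R3 <- R3 - (1/5)*R1:  [    0     6  -4/5  16/5  16/5 ]
R4 <- R4 - (-4/5)*R1:  [    0    -6  -9/5  -9/5  51/5 ]
R3 <- R3 - (-2)*R2:  [     0      0   26/5   16/5  -14/5 ]
R4 <- R4 - (2)*R2:  [     0      0  -39/5   -9/5   81/5 ]
R4 <- R4 - (-3/2)*R3:  [  0   0   0   3  12 ]
Row echelon form:
[ -5  -5     4     4  |     14 ]
[  0  -3     3     0  |     -3 ]
[  0   0  26/5  16/5  |  -14/5 ]
[  0   0     0     3  |     12 ]
Back-substitution:
x_4 = (12) / 3 = 4
x_3 = (-14/5 - (16/5)*(4)) / (26/5) = -3
x_2 = (-3 - (3)*(-3)) / -3 = -2
x_1 = (14 - (-5)*(-2) - (4)*(-3) - (4)*(4)) / -5 = 0

(0, -2, -3, 4)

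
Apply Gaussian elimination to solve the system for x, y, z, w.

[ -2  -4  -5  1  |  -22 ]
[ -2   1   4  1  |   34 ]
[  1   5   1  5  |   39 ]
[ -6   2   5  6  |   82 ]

(-5, 4, 4, 4)

Forward elimination on [A|b]:
R2 <- R2 - (1)*R1:  [  0   5   9   0  56 ]
R3 <- R3 - (-1/2)*R1:  [    0     3  -3/2  11/2    28 ]
R4 <- R4 - (3)*R1:  [   0   14   20    3  148 ]
R3 <- R3 - (3/5)*R2:  [      0       0  -69/10    11/2   -28/5 ]
R4 <- R4 - (14/5)*R2:  [     0      0  -26/5      3  -44/5 ]
R4 <- R4 - (52/69)*R3:  [       0        0        0   -79/69  -316/69 ]
Row echelon form:
[ -2  -4      -5       1  |      -22 ]
[  0   5       9       0  |       56 ]
[  0   0  -69/10    11/2  |    -28/5 ]
[  0   0       0  -79/69  |  -316/69 ]
Back-substitution:
w = (-316/69) / (-79/69) = 4
z = (-28/5 - (11/2)*(4)) / (-69/10) = 4
y = (56 - (9)*(4)) / 5 = 4
x = (-22 - (-4)*(4) - (-5)*(4) - (1)*(4)) / -2 = -5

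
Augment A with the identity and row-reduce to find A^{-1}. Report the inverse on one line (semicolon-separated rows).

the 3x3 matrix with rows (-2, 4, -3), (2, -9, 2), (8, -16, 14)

Gauss-Jordan on [A | I]:
R1 <- (1/-2)*R1:  [    1    -2   3/2  |  -1/2     0     0 ]
R2 <- R2 - (2)*R1:  [  0  -5  -1  |   1   1   0 ]
R3 <- R3 - (8)*R1:  [ 0  0  2  |  4  0  1 ]
R2 <- (1/-5)*R2:  [    0     1   1/5  |  -1/5  -1/5     0 ]
R1 <- R1 - (-2)*R2:  [     1      0  19/10  |  -9/10   -2/5      0 ]
R3 <- (1/2)*R3:  [   0    0    1  |    2    0  1/2 ]
R1 <- R1 - (19/10)*R3:  [      1       0       0  |  -47/10    -2/5  -19/20 ]
R2 <- R2 - (1/5)*R3:  [     0      1      0  |   -3/5   -1/5  -1/10 ]
Right block of [I | A^{-1}] is the inverse:
[ -47/10  -2/5  -19/20 ]
[   -3/5  -1/5   -1/10 ]
[      2     0     1/2 ]

inverse = [-47/10 -2/5 -19/20; -3/5 -1/5 -1/10; 2 0 1/2]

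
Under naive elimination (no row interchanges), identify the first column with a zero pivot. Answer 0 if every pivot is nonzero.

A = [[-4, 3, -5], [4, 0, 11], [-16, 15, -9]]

first zero-pivot column = 0

Naive forward elimination:
R2 <- R2 - (-1)*R1:  [ 0  3  6 ]
R3 <- R3 - (4)*R1:  [  0   3  11 ]
R3 <- R3 - (1)*R2:  [ 0  0  5 ]
All pivots nonzero; naive elimination completes without hitting a zero pivot.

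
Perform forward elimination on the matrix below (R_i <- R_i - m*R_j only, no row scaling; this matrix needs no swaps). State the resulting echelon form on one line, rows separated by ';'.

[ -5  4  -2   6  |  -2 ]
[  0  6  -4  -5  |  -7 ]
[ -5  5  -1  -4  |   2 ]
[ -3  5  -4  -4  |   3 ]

REF = [-5 4 -2 6 -2; 0 6 -4 -5 -7; 0 0 5/3 -55/6 31/6; 0 0 0 -113/10 527/50]

Forward elimination:
R3 <- R3 - (1)*R1:  [   0    1    1  -10    4 ]
R4 <- R4 - (3/5)*R1:  [     0   13/5  -14/5  -38/5   21/5 ]
R3 <- R3 - (1/6)*R2:  [     0      0    5/3  -55/6   31/6 ]
R4 <- R4 - (13/30)*R2:  [       0        0   -16/15  -163/30   217/30 ]
R4 <- R4 - (-16/25)*R3:  [       0        0        0  -113/10   527/50 ]
Row echelon form:
[ -5  4   -2        6  |      -2 ]
[  0  6   -4       -5  |      -7 ]
[  0  0  5/3    -55/6  |    31/6 ]
[  0  0    0  -113/10  |  527/50 ]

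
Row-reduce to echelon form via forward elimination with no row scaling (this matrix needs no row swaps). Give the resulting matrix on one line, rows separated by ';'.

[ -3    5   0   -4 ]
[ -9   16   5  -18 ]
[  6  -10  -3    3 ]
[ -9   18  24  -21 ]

Forward elimination:
R2 <- R2 - (3)*R1:  [  0   1   5  -6 ]
R3 <- R3 - (-2)*R1:  [  0   0  -3  -5 ]
R4 <- R4 - (3)*R1:  [  0   3  24  -9 ]
R4 <- R4 - (3)*R2:  [ 0  0  9  9 ]
R4 <- R4 - (-3)*R3:  [  0   0   0  -6 ]
Row echelon form:
[ -3  5   0  -4 ]
[  0  1   5  -6 ]
[  0  0  -3  -5 ]
[  0  0   0  -6 ]

REF = [-3 5 0 -4; 0 1 5 -6; 0 0 -3 -5; 0 0 0 -6]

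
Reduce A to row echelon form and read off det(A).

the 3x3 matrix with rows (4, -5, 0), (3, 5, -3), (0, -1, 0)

det(A) = -12

Forward elimination:
R2 <- R2 - (3/4)*R1:  [    0  35/4    -3 ]
R3 <- R3 - (-4/35)*R2:  [      0       0  -12/35 ]
Upper-triangular form:
[ 4    -5       0 ]
[ 0  35/4      -3 ]
[ 0     0  -12/35 ]
det(A) = (-1)^0 * (4) * (35/4) * (-12/35) = -12  (0 row swaps -> sign +1)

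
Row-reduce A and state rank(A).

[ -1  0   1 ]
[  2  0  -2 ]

Row reduction:
R2 <- R2 - (-2)*R1:  [ 0  0  0 ]
Row echelon form:
[ -1  0  1 ]
[  0  0  0 ]
Nonzero rows / pivot columns: 1

rank(A) = 1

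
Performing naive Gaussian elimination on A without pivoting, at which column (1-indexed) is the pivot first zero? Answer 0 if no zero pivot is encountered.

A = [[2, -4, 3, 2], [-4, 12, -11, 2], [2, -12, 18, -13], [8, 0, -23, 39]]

first zero-pivot column = 0

Naive forward elimination:
R2 <- R2 - (-2)*R1:  [  0   4  -5   6 ]
R3 <- R3 - (1)*R1:  [   0   -8   15  -15 ]
R4 <- R4 - (4)*R1:  [   0   16  -35   31 ]
R3 <- R3 - (-2)*R2:  [  0   0   5  -3 ]
R4 <- R4 - (4)*R2:  [   0    0  -15    7 ]
R4 <- R4 - (-3)*R3:  [  0   0   0  -2 ]
All pivots nonzero; naive elimination completes without hitting a zero pivot.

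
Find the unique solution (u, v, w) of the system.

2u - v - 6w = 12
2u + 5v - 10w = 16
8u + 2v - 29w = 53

(3, 0, -1)

Forward elimination on [A|b]:
R2 <- R2 - (1)*R1:  [  0   6  -4   4 ]
R3 <- R3 - (4)*R1:  [  0   6  -5   5 ]
R3 <- R3 - (1)*R2:  [  0   0  -1   1 ]
Row echelon form:
[ 2  -1  -6  |  12 ]
[ 0   6  -4  |   4 ]
[ 0   0  -1  |   1 ]
Back-substitution:
w = (1) / -1 = -1
v = (4 - (-4)*(-1)) / 6 = 0
u = (12 - (-1)*(0) - (-6)*(-1)) / 2 = 3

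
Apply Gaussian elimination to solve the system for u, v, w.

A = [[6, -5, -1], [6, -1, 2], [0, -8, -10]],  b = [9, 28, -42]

(5, 4, 1)

Forward elimination on [A|b]:
R2 <- R2 - (1)*R1:  [  0   4   3  19 ]
R3 <- R3 - (-2)*R2:  [  0   0  -4  -4 ]
Row echelon form:
[ 6  -5  -1  |   9 ]
[ 0   4   3  |  19 ]
[ 0   0  -4  |  -4 ]
Back-substitution:
w = (-4) / -4 = 1
v = (19 - (3)*(1)) / 4 = 4
u = (9 - (-5)*(4) - (-1)*(1)) / 6 = 5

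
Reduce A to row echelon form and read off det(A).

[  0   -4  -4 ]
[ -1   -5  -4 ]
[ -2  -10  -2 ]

Forward elimination:
R1 <-> R2   (pivot in column 1 was zero)
[ -1   -5  -4 ]
[  0   -4  -4 ]
[ -2  -10  -2 ]
R3 <- R3 - (2)*R1:  [ 0  0  6 ]
Upper-triangular form:
[ -1  -5  -4 ]
[  0  -4  -4 ]
[  0   0   6 ]
det(A) = (-1)^1 * (-1) * (-4) * (6) = -24  (1 row swap -> sign -1)

det(A) = -24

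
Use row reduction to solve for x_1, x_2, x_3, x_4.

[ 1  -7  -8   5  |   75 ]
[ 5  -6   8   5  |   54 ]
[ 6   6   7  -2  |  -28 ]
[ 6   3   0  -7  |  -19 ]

(4, -5, -2, 4)

Forward elimination on [A|b]:
R2 <- R2 - (5)*R1:  [    0    29    48   -20  -321 ]
R3 <- R3 - (6)*R1:  [    0    48    55   -32  -478 ]
R4 <- R4 - (6)*R1:  [    0    45    48   -37  -469 ]
R3 <- R3 - (48/29)*R2:  [       0        0  -709/29    32/29  1546/29 ]
R4 <- R4 - (45/29)*R2:  [       0        0  -768/29  -173/29   844/29 ]
R4 <- R4 - (768/709)*R3:  [          0           0           0   -5077/709  -20308/709 ]
Row echelon form:
[ 1  -7       -8          5  |          75 ]
[ 0  29       48        -20  |        -321 ]
[ 0   0  -709/29      32/29  |     1546/29 ]
[ 0   0        0  -5077/709  |  -20308/709 ]
Back-substitution:
x_4 = (-20308/709) / (-5077/709) = 4
x_3 = (1546/29 - (32/29)*(4)) / (-709/29) = -2
x_2 = (-321 - (48)*(-2) - (-20)*(4)) / 29 = -5
x_1 = (75 - (-7)*(-5) - (-8)*(-2) - (5)*(4)) / 1 = 4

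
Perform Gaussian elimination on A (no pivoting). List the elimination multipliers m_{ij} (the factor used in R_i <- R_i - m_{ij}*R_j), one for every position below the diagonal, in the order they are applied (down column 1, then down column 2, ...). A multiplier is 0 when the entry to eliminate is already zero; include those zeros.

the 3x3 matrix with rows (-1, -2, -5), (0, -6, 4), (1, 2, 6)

Forward elimination:
R2: entry in column 1 is already 0 -> m_{21} = 0 (no row operation needed)
R3 <- R3 - (-1)*R1:  [ 0  0  1 ]
R3: entry in column 2 is already 0 -> m_{32} = 0 (no row operation needed)
Multipliers (in order of application): m_{21} = 0, m_{31} = -1, m_{32} = 0

multipliers: 0, -1, 0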